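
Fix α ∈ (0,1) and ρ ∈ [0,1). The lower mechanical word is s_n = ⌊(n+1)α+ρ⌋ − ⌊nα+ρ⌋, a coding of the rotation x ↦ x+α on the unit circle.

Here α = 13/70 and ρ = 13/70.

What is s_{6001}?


0

(n+1)α + ρ = (6002·13 + 13) / 70 = 78039/70
nα + ρ     = (6001·13 + 13) / 70 = 78026/70
⌊78039/70⌋ = 1114,  ⌊78026/70⌋ = 1114
s_{6001} = 1114 − 1114 = 0


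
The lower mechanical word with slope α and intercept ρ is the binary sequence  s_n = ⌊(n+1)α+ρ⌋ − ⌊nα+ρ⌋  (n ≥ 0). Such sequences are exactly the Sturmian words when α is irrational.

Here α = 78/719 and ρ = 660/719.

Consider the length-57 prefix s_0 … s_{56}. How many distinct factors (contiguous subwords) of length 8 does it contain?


t_n = ⌊(n·78+660)/719⌋ for n = 0 … 57:
  n=0…9: ⌊660/719⌋=0 ⌊738/719⌋=1 ⌊816/719⌋=1 ⌊894/719⌋=1 ⌊972/719⌋=1 ⌊1050/719⌋=1 ⌊1128/719⌋=1 ⌊1206/719⌋=1 ⌊1284/719⌋=1 ⌊1362/719⌋=1
  n=10…19: ⌊1440/719⌋=2 ⌊1518/719⌋=2 ⌊1596/719⌋=2 ⌊1674/719⌋=2 ⌊1752/719⌋=2 ⌊1830/719⌋=2 ⌊1908/719⌋=2 ⌊1986/719⌋=2 ⌊2064/719⌋=2 ⌊2142/719⌋=2
  n=20…29: ⌊2220/719⌋=3 ⌊2298/719⌋=3 ⌊2376/719⌋=3 ⌊2454/719⌋=3 ⌊2532/719⌋=3 ⌊2610/719⌋=3 ⌊2688/719⌋=3 ⌊2766/719⌋=3 ⌊2844/719⌋=3 ⌊2922/719⌋=4
  n=30…39: ⌊3000/719⌋=4 ⌊3078/719⌋=4 ⌊3156/719⌋=4 ⌊3234/719⌋=4 ⌊3312/719⌋=4 ⌊3390/719⌋=4 ⌊3468/719⌋=4 ⌊3546/719⌋=4 ⌊3624/719⌋=5 ⌊3702/719⌋=5
  n=40…49: ⌊3780/719⌋=5 ⌊3858/719⌋=5 ⌊3936/719⌋=5 ⌊4014/719⌋=5 ⌊4092/719⌋=5 ⌊4170/719⌋=5 ⌊4248/719⌋=5 ⌊4326/719⌋=6 ⌊4404/719⌋=6 ⌊4482/719⌋=6
  n=50…57: ⌊4560/719⌋=6 ⌊4638/719⌋=6 ⌊4716/719⌋=6 ⌊4794/719⌋=6 ⌊4872/719⌋=6 ⌊4950/719⌋=6 ⌊5028/719⌋=6 ⌊5106/719⌋=7
s_n = t_(n+1) − t_n for n = 0 … 56 gives
prefix = 100000000100000000010000000010000000010000000010000000001
slide a length-8 window over [0..7] … [49..56] (50 windows); first occurrence of each distinct factor:
  [  0..  7] 10000000
  [  1..  8] 00000000
  [  2..  9] 00000001
  [  3.. 10] 00000010
  [  4.. 11] 00000100
  [  5.. 12] 00001000
  [  6.. 13] 00010000
  [  7.. 14] 00100000
  [  8.. 15] 01000000
  (the other 41 windows repeat one of these)
distinct factors: {00000000, 00000001, 00000010, 00000100, 00001000, 00010000, 00100000, 01000000, 10000000}
count = 9  (Sturmian bound for length 8 is 9)

9


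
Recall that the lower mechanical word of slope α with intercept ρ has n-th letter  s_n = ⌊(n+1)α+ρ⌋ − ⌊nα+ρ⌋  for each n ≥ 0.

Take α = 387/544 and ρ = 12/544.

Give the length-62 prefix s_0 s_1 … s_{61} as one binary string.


01101110110110111011011101101110110111011011101101110110110111

n=0: ⌊(1·387+12)/544⌋ − ⌊(0·387+12)/544⌋ = ⌊399/544⌋ − ⌊12/544⌋ = 0 − 0 = 0
n=1: ⌊(2·387+12)/544⌋ − ⌊(1·387+12)/544⌋ = ⌊786/544⌋ − ⌊399/544⌋ = 1 − 0 = 1
n=2: ⌊(3·387+12)/544⌋ − ⌊(2·387+12)/544⌋ = ⌊1173/544⌋ − ⌊786/544⌋ = 2 − 1 = 1
n=3: ⌊(4·387+12)/544⌋ − ⌊(3·387+12)/544⌋ = ⌊1560/544⌋ − ⌊1173/544⌋ = 2 − 2 = 0
n=4: ⌊(5·387+12)/544⌋ − ⌊(4·387+12)/544⌋ = ⌊1947/544⌋ − ⌊1560/544⌋ = 3 − 2 = 1
n=5: ⌊(6·387+12)/544⌋ − ⌊(5·387+12)/544⌋ = ⌊2334/544⌋ − ⌊1947/544⌋ = 4 − 3 = 1
n=6: ⌊(7·387+12)/544⌋ − ⌊(6·387+12)/544⌋ = ⌊2721/544⌋ − ⌊2334/544⌋ = 5 − 4 = 1
n=7: ⌊(8·387+12)/544⌋ − ⌊(7·387+12)/544⌋ = ⌊3108/544⌋ − ⌊2721/544⌋ = 5 − 5 = 0
n=8: ⌊(9·387+12)/544⌋ − ⌊(8·387+12)/544⌋ = ⌊3495/544⌋ − ⌊3108/544⌋ = 6 − 5 = 1
n=9: ⌊(10·387+12)/544⌋ − ⌊(9·387+12)/544⌋ = ⌊3882/544⌋ − ⌊3495/544⌋ = 7 − 6 = 1
n=10: ⌊(11·387+12)/544⌋ − ⌊(10·387+12)/544⌋ = ⌊4269/544⌋ − ⌊3882/544⌋ = 7 − 7 = 0
n=11: ⌊(12·387+12)/544⌋ − ⌊(11·387+12)/544⌋ = ⌊4656/544⌋ − ⌊4269/544⌋ = 8 − 7 = 1
n=12: ⌊(13·387+12)/544⌋ − ⌊(12·387+12)/544⌋ = ⌊5043/544⌋ − ⌊4656/544⌋ = 9 − 8 = 1
n=13: ⌊(14·387+12)/544⌋ − ⌊(13·387+12)/544⌋ = ⌊5430/544⌋ − ⌊5043/544⌋ = 9 − 9 = 0
n=14: ⌊(15·387+12)/544⌋ − ⌊(14·387+12)/544⌋ = ⌊5817/544⌋ − ⌊5430/544⌋ = 10 − 9 = 1
n=15: ⌊(16·387+12)/544⌋ − ⌊(15·387+12)/544⌋ = ⌊6204/544⌋ − ⌊5817/544⌋ = 11 − 10 = 1
n=16: ⌊(17·387+12)/544⌋ − ⌊(16·387+12)/544⌋ = ⌊6591/544⌋ − ⌊6204/544⌋ = 12 − 11 = 1
n=17: ⌊(18·387+12)/544⌋ − ⌊(17·387+12)/544⌋ = ⌊6978/544⌋ − ⌊6591/544⌋ = 12 − 12 = 0
n=18: ⌊(19·387+12)/544⌋ − ⌊(18·387+12)/544⌋ = ⌊7365/544⌋ − ⌊6978/544⌋ = 13 − 12 = 1
n=19: ⌊(20·387+12)/544⌋ − ⌊(19·387+12)/544⌋ = ⌊7752/544⌋ − ⌊7365/544⌋ = 14 − 13 = 1
n=20: ⌊(21·387+12)/544⌋ − ⌊(20·387+12)/544⌋ = ⌊8139/544⌋ − ⌊7752/544⌋ = 14 − 14 = 0
n=21: ⌊(22·387+12)/544⌋ − ⌊(21·387+12)/544⌋ = ⌊8526/544⌋ − ⌊8139/544⌋ = 15 − 14 = 1
n=22: ⌊(23·387+12)/544⌋ − ⌊(22·387+12)/544⌋ = ⌊8913/544⌋ − ⌊8526/544⌋ = 16 − 15 = 1
n=23: ⌊(24·387+12)/544⌋ − ⌊(23·387+12)/544⌋ = ⌊9300/544⌋ − ⌊8913/544⌋ = 17 − 16 = 1
n=24: ⌊(25·387+12)/544⌋ − ⌊(24·387+12)/544⌋ = ⌊9687/544⌋ − ⌊9300/544⌋ = 17 − 17 = 0
n=25: ⌊(26·387+12)/544⌋ − ⌊(25·387+12)/544⌋ = ⌊10074/544⌋ − ⌊9687/544⌋ = 18 − 17 = 1
n=26: ⌊(27·387+12)/544⌋ − ⌊(26·387+12)/544⌋ = ⌊10461/544⌋ − ⌊10074/544⌋ = 19 − 18 = 1
n=27: ⌊(28·387+12)/544⌋ − ⌊(27·387+12)/544⌋ = ⌊10848/544⌋ − ⌊10461/544⌋ = 19 − 19 = 0
n=28: ⌊(29·387+12)/544⌋ − ⌊(28·387+12)/544⌋ = ⌊11235/544⌋ − ⌊10848/544⌋ = 20 − 19 = 1
n=29: ⌊(30·387+12)/544⌋ − ⌊(29·387+12)/544⌋ = ⌊11622/544⌋ − ⌊11235/544⌋ = 21 − 20 = 1
n=30: ⌊(31·387+12)/544⌋ − ⌊(30·387+12)/544⌋ = ⌊12009/544⌋ − ⌊11622/544⌋ = 22 − 21 = 1
n=31: ⌊(32·387+12)/544⌋ − ⌊(31·387+12)/544⌋ = ⌊12396/544⌋ − ⌊12009/544⌋ = 22 − 22 = 0
n=32: ⌊(33·387+12)/544⌋ − ⌊(32·387+12)/544⌋ = ⌊12783/544⌋ − ⌊12396/544⌋ = 23 − 22 = 1
n=33: ⌊(34·387+12)/544⌋ − ⌊(33·387+12)/544⌋ = ⌊13170/544⌋ − ⌊12783/544⌋ = 24 − 23 = 1
n=34: ⌊(35·387+12)/544⌋ − ⌊(34·387+12)/544⌋ = ⌊13557/544⌋ − ⌊13170/544⌋ = 24 − 24 = 0
n=35: ⌊(36·387+12)/544⌋ − ⌊(35·387+12)/544⌋ = ⌊13944/544⌋ − ⌊13557/544⌋ = 25 − 24 = 1
n=36: ⌊(37·387+12)/544⌋ − ⌊(36·387+12)/544⌋ = ⌊14331/544⌋ − ⌊13944/544⌋ = 26 − 25 = 1
n=37: ⌊(38·387+12)/544⌋ − ⌊(37·387+12)/544⌋ = ⌊14718/544⌋ − ⌊14331/544⌋ = 27 − 26 = 1
n=38: ⌊(39·387+12)/544⌋ − ⌊(38·387+12)/544⌋ = ⌊15105/544⌋ − ⌊14718/544⌋ = 27 − 27 = 0
n=39: ⌊(40·387+12)/544⌋ − ⌊(39·387+12)/544⌋ = ⌊15492/544⌋ − ⌊15105/544⌋ = 28 − 27 = 1
n=40: ⌊(41·387+12)/544⌋ − ⌊(40·387+12)/544⌋ = ⌊15879/544⌋ − ⌊15492/544⌋ = 29 − 28 = 1
n=41: ⌊(42·387+12)/544⌋ − ⌊(41·387+12)/544⌋ = ⌊16266/544⌋ − ⌊15879/544⌋ = 29 − 29 = 0
n=42: ⌊(43·387+12)/544⌋ − ⌊(42·387+12)/544⌋ = ⌊16653/544⌋ − ⌊16266/544⌋ = 30 − 29 = 1
n=43: ⌊(44·387+12)/544⌋ − ⌊(43·387+12)/544⌋ = ⌊17040/544⌋ − ⌊16653/544⌋ = 31 − 30 = 1
n=44: ⌊(45·387+12)/544⌋ − ⌊(44·387+12)/544⌋ = ⌊17427/544⌋ − ⌊17040/544⌋ = 32 − 31 = 1
n=45: ⌊(46·387+12)/544⌋ − ⌊(45·387+12)/544⌋ = ⌊17814/544⌋ − ⌊17427/544⌋ = 32 − 32 = 0
n=46: ⌊(47·387+12)/544⌋ − ⌊(46·387+12)/544⌋ = ⌊18201/544⌋ − ⌊17814/544⌋ = 33 − 32 = 1
n=47: ⌊(48·387+12)/544⌋ − ⌊(47·387+12)/544⌋ = ⌊18588/544⌋ − ⌊18201/544⌋ = 34 − 33 = 1
n=48: ⌊(49·387+12)/544⌋ − ⌊(48·387+12)/544⌋ = ⌊18975/544⌋ − ⌊18588/544⌋ = 34 − 34 = 0
n=49: ⌊(50·387+12)/544⌋ − ⌊(49·387+12)/544⌋ = ⌊19362/544⌋ − ⌊18975/544⌋ = 35 − 34 = 1
n=50: ⌊(51·387+12)/544⌋ − ⌊(50·387+12)/544⌋ = ⌊19749/544⌋ − ⌊19362/544⌋ = 36 − 35 = 1
n=51: ⌊(52·387+12)/544⌋ − ⌊(51·387+12)/544⌋ = ⌊20136/544⌋ − ⌊19749/544⌋ = 37 − 36 = 1
n=52: ⌊(53·387+12)/544⌋ − ⌊(52·387+12)/544⌋ = ⌊20523/544⌋ − ⌊20136/544⌋ = 37 − 37 = 0
n=53: ⌊(54·387+12)/544⌋ − ⌊(53·387+12)/544⌋ = ⌊20910/544⌋ − ⌊20523/544⌋ = 38 − 37 = 1
n=54: ⌊(55·387+12)/544⌋ − ⌊(54·387+12)/544⌋ = ⌊21297/544⌋ − ⌊20910/544⌋ = 39 − 38 = 1
n=55: ⌊(56·387+12)/544⌋ − ⌊(55·387+12)/544⌋ = ⌊21684/544⌋ − ⌊21297/544⌋ = 39 − 39 = 0
n=56: ⌊(57·387+12)/544⌋ − ⌊(56·387+12)/544⌋ = ⌊22071/544⌋ − ⌊21684/544⌋ = 40 − 39 = 1
n=57: ⌊(58·387+12)/544⌋ − ⌊(57·387+12)/544⌋ = ⌊22458/544⌋ − ⌊22071/544⌋ = 41 − 40 = 1
n=58: ⌊(59·387+12)/544⌋ − ⌊(58·387+12)/544⌋ = ⌊22845/544⌋ − ⌊22458/544⌋ = 41 − 41 = 0
n=59: ⌊(60·387+12)/544⌋ − ⌊(59·387+12)/544⌋ = ⌊23232/544⌋ − ⌊22845/544⌋ = 42 − 41 = 1
n=60: ⌊(61·387+12)/544⌋ − ⌊(60·387+12)/544⌋ = ⌊23619/544⌋ − ⌊23232/544⌋ = 43 − 42 = 1
n=61: ⌊(62·387+12)/544⌋ − ⌊(61·387+12)/544⌋ = ⌊24006/544⌋ − ⌊23619/544⌋ = 44 − 43 = 1


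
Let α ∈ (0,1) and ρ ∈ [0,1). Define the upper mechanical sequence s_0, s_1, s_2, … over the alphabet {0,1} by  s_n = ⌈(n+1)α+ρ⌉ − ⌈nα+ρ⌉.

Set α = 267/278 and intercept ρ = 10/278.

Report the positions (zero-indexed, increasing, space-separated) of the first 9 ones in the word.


n=0: ⌈277/278⌉−⌈10/278⌉ = 1−1 = 0
n=1: ⌈544/278⌉−⌈277/278⌉ = 2−1 = 1  ← one
n=2: ⌈811/278⌉−⌈544/278⌉ = 3−2 = 1  ← one
n=3: ⌈1078/278⌉−⌈811/278⌉ = 4−3 = 1  ← one
n=4: ⌈1345/278⌉−⌈1078/278⌉ = 5−4 = 1  ← one
n=5: ⌈1612/278⌉−⌈1345/278⌉ = 6−5 = 1  ← one
n=6: ⌈1879/278⌉−⌈1612/278⌉ = 7−6 = 1  ← one
n=7: ⌈2146/278⌉−⌈1879/278⌉ = 8−7 = 1  ← one
n=8: ⌈2413/278⌉−⌈2146/278⌉ = 9−8 = 1  ← one
n=9: ⌈2680/278⌉−⌈2413/278⌉ = 10−9 = 1  ← one
positions of the first 9 ones: 1 2 3 4 5 6 7 8 9

1 2 3 4 5 6 7 8 9


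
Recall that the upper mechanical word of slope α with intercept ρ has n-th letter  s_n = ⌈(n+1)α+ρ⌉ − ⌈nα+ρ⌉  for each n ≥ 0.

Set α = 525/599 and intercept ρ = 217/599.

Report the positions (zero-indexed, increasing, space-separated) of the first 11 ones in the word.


n=0: ⌈742/599⌉−⌈217/599⌉ = 2−1 = 1  ← one
n=1: ⌈1267/599⌉−⌈742/599⌉ = 3−2 = 1  ← one
n=2: ⌈1792/599⌉−⌈1267/599⌉ = 3−3 = 0
n=3: ⌈2317/599⌉−⌈1792/599⌉ = 4−3 = 1  ← one
n=4: ⌈2842/599⌉−⌈2317/599⌉ = 5−4 = 1  ← one
n=5: ⌈3367/599⌉−⌈2842/599⌉ = 6−5 = 1  ← one
n=6: ⌈3892/599⌉−⌈3367/599⌉ = 7−6 = 1  ← one
n=7: ⌈4417/599⌉−⌈3892/599⌉ = 8−7 = 1  ← one
n=8: ⌈4942/599⌉−⌈4417/599⌉ = 9−8 = 1  ← one
n=9: ⌈5467/599⌉−⌈4942/599⌉ = 10−9 = 1  ← one
n=10: ⌈5992/599⌉−⌈5467/599⌉ = 11−10 = 1  ← one
n=11: ⌈6517/599⌉−⌈5992/599⌉ = 11−11 = 0
n=12: ⌈7042/599⌉−⌈6517/599⌉ = 12−11 = 1  ← one
positions of the first 11 ones: 0 1 3 4 5 6 7 8 9 10 12

0 1 3 4 5 6 7 8 9 10 12


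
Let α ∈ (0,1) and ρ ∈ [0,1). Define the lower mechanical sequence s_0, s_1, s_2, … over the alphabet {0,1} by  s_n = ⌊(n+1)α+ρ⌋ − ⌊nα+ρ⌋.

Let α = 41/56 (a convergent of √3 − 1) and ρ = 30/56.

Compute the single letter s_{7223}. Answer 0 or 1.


1

(n+1)α + ρ = (7224·41 + 30) / 56 = 296214/56
nα + ρ     = (7223·41 + 30) / 56 = 296173/56
⌊296214/56⌋ = 5289,  ⌊296173/56⌋ = 5288
s_{7223} = 5289 − 5288 = 1


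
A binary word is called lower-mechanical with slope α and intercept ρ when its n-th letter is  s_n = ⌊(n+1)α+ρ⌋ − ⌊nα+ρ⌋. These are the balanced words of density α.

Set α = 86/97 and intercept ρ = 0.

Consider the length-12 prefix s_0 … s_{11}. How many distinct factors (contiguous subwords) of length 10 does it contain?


3

t_n = ⌊(n·86)/97⌋ for n = 0 … 12:
  n=0…9: ⌊0/97⌋=0 ⌊86/97⌋=0 ⌊172/97⌋=1 ⌊258/97⌋=2 ⌊344/97⌋=3 ⌊430/97⌋=4 ⌊516/97⌋=5 ⌊602/97⌋=6 ⌊688/97⌋=7 ⌊774/97⌋=7
  n=10…12: ⌊860/97⌋=8 ⌊946/97⌋=9 ⌊1032/97⌋=10
s_n = t_(n+1) − t_n for n = 0 … 11 gives
prefix = 011111110111
slide a length-10 window over [0..9] … [2..11] (3 windows); first occurrence of each distinct factor:
  [  0..  9] 0111111101
  [  1.. 10] 1111111011
  [  2.. 11] 1111110111
distinct factors: {0111111101, 1111110111, 1111111011}
count = 3  (Sturmian bound for length 10 is 11)


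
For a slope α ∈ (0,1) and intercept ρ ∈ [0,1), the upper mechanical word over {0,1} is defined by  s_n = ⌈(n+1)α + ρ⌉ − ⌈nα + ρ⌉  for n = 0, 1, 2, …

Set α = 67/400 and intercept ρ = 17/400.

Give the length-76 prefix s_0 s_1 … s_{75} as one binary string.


n=0: ⌈(1·67+17)/400⌉ − ⌈(0·67+17)/400⌉ = ⌈84/400⌉ − ⌈17/400⌉ = 1 − 1 = 0
n=1: ⌈(2·67+17)/400⌉ − ⌈(1·67+17)/400⌉ = ⌈151/400⌉ − ⌈84/400⌉ = 1 − 1 = 0
n=2: ⌈(3·67+17)/400⌉ − ⌈(2·67+17)/400⌉ = ⌈218/400⌉ − ⌈151/400⌉ = 1 − 1 = 0
n=3: ⌈(4·67+17)/400⌉ − ⌈(3·67+17)/400⌉ = ⌈285/400⌉ − ⌈218/400⌉ = 1 − 1 = 0
n=4: ⌈(5·67+17)/400⌉ − ⌈(4·67+17)/400⌉ = ⌈352/400⌉ − ⌈285/400⌉ = 1 − 1 = 0
n=5: ⌈(6·67+17)/400⌉ − ⌈(5·67+17)/400⌉ = ⌈419/400⌉ − ⌈352/400⌉ = 2 − 1 = 1
n=6: ⌈(7·67+17)/400⌉ − ⌈(6·67+17)/400⌉ = ⌈486/400⌉ − ⌈419/400⌉ = 2 − 2 = 0
n=7: ⌈(8·67+17)/400⌉ − ⌈(7·67+17)/400⌉ = ⌈553/400⌉ − ⌈486/400⌉ = 2 − 2 = 0
n=8: ⌈(9·67+17)/400⌉ − ⌈(8·67+17)/400⌉ = ⌈620/400⌉ − ⌈553/400⌉ = 2 − 2 = 0
n=9: ⌈(10·67+17)/400⌉ − ⌈(9·67+17)/400⌉ = ⌈687/400⌉ − ⌈620/400⌉ = 2 − 2 = 0
n=10: ⌈(11·67+17)/400⌉ − ⌈(10·67+17)/400⌉ = ⌈754/400⌉ − ⌈687/400⌉ = 2 − 2 = 0
n=11: ⌈(12·67+17)/400⌉ − ⌈(11·67+17)/400⌉ = ⌈821/400⌉ − ⌈754/400⌉ = 3 − 2 = 1
n=12: ⌈(13·67+17)/400⌉ − ⌈(12·67+17)/400⌉ = ⌈888/400⌉ − ⌈821/400⌉ = 3 − 3 = 0
n=13: ⌈(14·67+17)/400⌉ − ⌈(13·67+17)/400⌉ = ⌈955/400⌉ − ⌈888/400⌉ = 3 − 3 = 0
n=14: ⌈(15·67+17)/400⌉ − ⌈(14·67+17)/400⌉ = ⌈1022/400⌉ − ⌈955/400⌉ = 3 − 3 = 0
n=15: ⌈(16·67+17)/400⌉ − ⌈(15·67+17)/400⌉ = ⌈1089/400⌉ − ⌈1022/400⌉ = 3 − 3 = 0
n=16: ⌈(17·67+17)/400⌉ − ⌈(16·67+17)/400⌉ = ⌈1156/400⌉ − ⌈1089/400⌉ = 3 − 3 = 0
n=17: ⌈(18·67+17)/400⌉ − ⌈(17·67+17)/400⌉ = ⌈1223/400⌉ − ⌈1156/400⌉ = 4 − 3 = 1
n=18: ⌈(19·67+17)/400⌉ − ⌈(18·67+17)/400⌉ = ⌈1290/400⌉ − ⌈1223/400⌉ = 4 − 4 = 0
n=19: ⌈(20·67+17)/400⌉ − ⌈(19·67+17)/400⌉ = ⌈1357/400⌉ − ⌈1290/400⌉ = 4 − 4 = 0
n=20: ⌈(21·67+17)/400⌉ − ⌈(20·67+17)/400⌉ = ⌈1424/400⌉ − ⌈1357/400⌉ = 4 − 4 = 0
n=21: ⌈(22·67+17)/400⌉ − ⌈(21·67+17)/400⌉ = ⌈1491/400⌉ − ⌈1424/400⌉ = 4 − 4 = 0
n=22: ⌈(23·67+17)/400⌉ − ⌈(22·67+17)/400⌉ = ⌈1558/400⌉ − ⌈1491/400⌉ = 4 − 4 = 0
n=23: ⌈(24·67+17)/400⌉ − ⌈(23·67+17)/400⌉ = ⌈1625/400⌉ − ⌈1558/400⌉ = 5 − 4 = 1
n=24: ⌈(25·67+17)/400⌉ − ⌈(24·67+17)/400⌉ = ⌈1692/400⌉ − ⌈1625/400⌉ = 5 − 5 = 0
n=25: ⌈(26·67+17)/400⌉ − ⌈(25·67+17)/400⌉ = ⌈1759/400⌉ − ⌈1692/400⌉ = 5 − 5 = 0
n=26: ⌈(27·67+17)/400⌉ − ⌈(26·67+17)/400⌉ = ⌈1826/400⌉ − ⌈1759/400⌉ = 5 − 5 = 0
n=27: ⌈(28·67+17)/400⌉ − ⌈(27·67+17)/400⌉ = ⌈1893/400⌉ − ⌈1826/400⌉ = 5 − 5 = 0
n=28: ⌈(29·67+17)/400⌉ − ⌈(28·67+17)/400⌉ = ⌈1960/400⌉ − ⌈1893/400⌉ = 5 − 5 = 0
n=29: ⌈(30·67+17)/400⌉ − ⌈(29·67+17)/400⌉ = ⌈2027/400⌉ − ⌈1960/400⌉ = 6 − 5 = 1
n=30: ⌈(31·67+17)/400⌉ − ⌈(30·67+17)/400⌉ = ⌈2094/400⌉ − ⌈2027/400⌉ = 6 − 6 = 0
n=31: ⌈(32·67+17)/400⌉ − ⌈(31·67+17)/400⌉ = ⌈2161/400⌉ − ⌈2094/400⌉ = 6 − 6 = 0
n=32: ⌈(33·67+17)/400⌉ − ⌈(32·67+17)/400⌉ = ⌈2228/400⌉ − ⌈2161/400⌉ = 6 − 6 = 0
n=33: ⌈(34·67+17)/400⌉ − ⌈(33·67+17)/400⌉ = ⌈2295/400⌉ − ⌈2228/400⌉ = 6 − 6 = 0
n=34: ⌈(35·67+17)/400⌉ − ⌈(34·67+17)/400⌉ = ⌈2362/400⌉ − ⌈2295/400⌉ = 6 − 6 = 0
n=35: ⌈(36·67+17)/400⌉ − ⌈(35·67+17)/400⌉ = ⌈2429/400⌉ − ⌈2362/400⌉ = 7 − 6 = 1
n=36: ⌈(37·67+17)/400⌉ − ⌈(36·67+17)/400⌉ = ⌈2496/400⌉ − ⌈2429/400⌉ = 7 − 7 = 0
n=37: ⌈(38·67+17)/400⌉ − ⌈(37·67+17)/400⌉ = ⌈2563/400⌉ − ⌈2496/400⌉ = 7 − 7 = 0
n=38: ⌈(39·67+17)/400⌉ − ⌈(38·67+17)/400⌉ = ⌈2630/400⌉ − ⌈2563/400⌉ = 7 − 7 = 0
n=39: ⌈(40·67+17)/400⌉ − ⌈(39·67+17)/400⌉ = ⌈2697/400⌉ − ⌈2630/400⌉ = 7 − 7 = 0
n=40: ⌈(41·67+17)/400⌉ − ⌈(40·67+17)/400⌉ = ⌈2764/400⌉ − ⌈2697/400⌉ = 7 − 7 = 0
n=41: ⌈(42·67+17)/400⌉ − ⌈(41·67+17)/400⌉ = ⌈2831/400⌉ − ⌈2764/400⌉ = 8 − 7 = 1
n=42: ⌈(43·67+17)/400⌉ − ⌈(42·67+17)/400⌉ = ⌈2898/400⌉ − ⌈2831/400⌉ = 8 − 8 = 0
n=43: ⌈(44·67+17)/400⌉ − ⌈(43·67+17)/400⌉ = ⌈2965/400⌉ − ⌈2898/400⌉ = 8 − 8 = 0
n=44: ⌈(45·67+17)/400⌉ − ⌈(44·67+17)/400⌉ = ⌈3032/400⌉ − ⌈2965/400⌉ = 8 − 8 = 0
n=45: ⌈(46·67+17)/400⌉ − ⌈(45·67+17)/400⌉ = ⌈3099/400⌉ − ⌈3032/400⌉ = 8 − 8 = 0
n=46: ⌈(47·67+17)/400⌉ − ⌈(46·67+17)/400⌉ = ⌈3166/400⌉ − ⌈3099/400⌉ = 8 − 8 = 0
n=47: ⌈(48·67+17)/400⌉ − ⌈(47·67+17)/400⌉ = ⌈3233/400⌉ − ⌈3166/400⌉ = 9 − 8 = 1
n=48: ⌈(49·67+17)/400⌉ − ⌈(48·67+17)/400⌉ = ⌈3300/400⌉ − ⌈3233/400⌉ = 9 − 9 = 0
n=49: ⌈(50·67+17)/400⌉ − ⌈(49·67+17)/400⌉ = ⌈3367/400⌉ − ⌈3300/400⌉ = 9 − 9 = 0
n=50: ⌈(51·67+17)/400⌉ − ⌈(50·67+17)/400⌉ = ⌈3434/400⌉ − ⌈3367/400⌉ = 9 − 9 = 0
n=51: ⌈(52·67+17)/400⌉ − ⌈(51·67+17)/400⌉ = ⌈3501/400⌉ − ⌈3434/400⌉ = 9 − 9 = 0
n=52: ⌈(53·67+17)/400⌉ − ⌈(52·67+17)/400⌉ = ⌈3568/400⌉ − ⌈3501/400⌉ = 9 − 9 = 0
n=53: ⌈(54·67+17)/400⌉ − ⌈(53·67+17)/400⌉ = ⌈3635/400⌉ − ⌈3568/400⌉ = 10 − 9 = 1
n=54: ⌈(55·67+17)/400⌉ − ⌈(54·67+17)/400⌉ = ⌈3702/400⌉ − ⌈3635/400⌉ = 10 − 10 = 0
n=55: ⌈(56·67+17)/400⌉ − ⌈(55·67+17)/400⌉ = ⌈3769/400⌉ − ⌈3702/400⌉ = 10 − 10 = 0
n=56: ⌈(57·67+17)/400⌉ − ⌈(56·67+17)/400⌉ = ⌈3836/400⌉ − ⌈3769/400⌉ = 10 − 10 = 0
n=57: ⌈(58·67+17)/400⌉ − ⌈(57·67+17)/400⌉ = ⌈3903/400⌉ − ⌈3836/400⌉ = 10 − 10 = 0
n=58: ⌈(59·67+17)/400⌉ − ⌈(58·67+17)/400⌉ = ⌈3970/400⌉ − ⌈3903/400⌉ = 10 − 10 = 0
n=59: ⌈(60·67+17)/400⌉ − ⌈(59·67+17)/400⌉ = ⌈4037/400⌉ − ⌈3970/400⌉ = 11 − 10 = 1
n=60: ⌈(61·67+17)/400⌉ − ⌈(60·67+17)/400⌉ = ⌈4104/400⌉ − ⌈4037/400⌉ = 11 − 11 = 0
n=61: ⌈(62·67+17)/400⌉ − ⌈(61·67+17)/400⌉ = ⌈4171/400⌉ − ⌈4104/400⌉ = 11 − 11 = 0
n=62: ⌈(63·67+17)/400⌉ − ⌈(62·67+17)/400⌉ = ⌈4238/400⌉ − ⌈4171/400⌉ = 11 − 11 = 0
n=63: ⌈(64·67+17)/400⌉ − ⌈(63·67+17)/400⌉ = ⌈4305/400⌉ − ⌈4238/400⌉ = 11 − 11 = 0
n=64: ⌈(65·67+17)/400⌉ − ⌈(64·67+17)/400⌉ = ⌈4372/400⌉ − ⌈4305/400⌉ = 11 − 11 = 0
n=65: ⌈(66·67+17)/400⌉ − ⌈(65·67+17)/400⌉ = ⌈4439/400⌉ − ⌈4372/400⌉ = 12 − 11 = 1
n=66: ⌈(67·67+17)/400⌉ − ⌈(66·67+17)/400⌉ = ⌈4506/400⌉ − ⌈4439/400⌉ = 12 − 12 = 0
n=67: ⌈(68·67+17)/400⌉ − ⌈(67·67+17)/400⌉ = ⌈4573/400⌉ − ⌈4506/400⌉ = 12 − 12 = 0
n=68: ⌈(69·67+17)/400⌉ − ⌈(68·67+17)/400⌉ = ⌈4640/400⌉ − ⌈4573/400⌉ = 12 − 12 = 0
n=69: ⌈(70·67+17)/400⌉ − ⌈(69·67+17)/400⌉ = ⌈4707/400⌉ − ⌈4640/400⌉ = 12 − 12 = 0
n=70: ⌈(71·67+17)/400⌉ − ⌈(70·67+17)/400⌉ = ⌈4774/400⌉ − ⌈4707/400⌉ = 12 − 12 = 0
n=71: ⌈(72·67+17)/400⌉ − ⌈(71·67+17)/400⌉ = ⌈4841/400⌉ − ⌈4774/400⌉ = 13 − 12 = 1
n=72: ⌈(73·67+17)/400⌉ − ⌈(72·67+17)/400⌉ = ⌈4908/400⌉ − ⌈4841/400⌉ = 13 − 13 = 0
n=73: ⌈(74·67+17)/400⌉ − ⌈(73·67+17)/400⌉ = ⌈4975/400⌉ − ⌈4908/400⌉ = 13 − 13 = 0
n=74: ⌈(75·67+17)/400⌉ − ⌈(74·67+17)/400⌉ = ⌈5042/400⌉ − ⌈4975/400⌉ = 13 − 13 = 0
n=75: ⌈(76·67+17)/400⌉ − ⌈(75·67+17)/400⌉ = ⌈5109/400⌉ − ⌈5042/400⌉ = 13 − 13 = 0

0000010000010000010000010000010000010000010000010000010000010000010000010000


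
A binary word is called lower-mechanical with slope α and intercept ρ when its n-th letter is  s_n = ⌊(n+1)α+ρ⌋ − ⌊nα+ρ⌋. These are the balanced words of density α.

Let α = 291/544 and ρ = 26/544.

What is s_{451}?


(n+1)α + ρ = (452·291 + 26) / 544 = 131558/544
nα + ρ     = (451·291 + 26) / 544 = 131267/544
⌊131558/544⌋ = 241,  ⌊131267/544⌋ = 241
s_{451} = 241 − 241 = 0

0


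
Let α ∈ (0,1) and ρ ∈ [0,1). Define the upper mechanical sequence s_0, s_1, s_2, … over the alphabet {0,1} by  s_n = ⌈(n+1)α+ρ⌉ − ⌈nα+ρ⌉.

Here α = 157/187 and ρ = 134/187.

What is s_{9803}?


(n+1)α + ρ = (9804·157 + 134) / 187 = 1539362/187
nα + ρ     = (9803·157 + 134) / 187 = 1539205/187
⌈1539362/187⌉ = 8232,  ⌈1539205/187⌉ = 8232
s_{9803} = 8232 − 8232 = 0

0


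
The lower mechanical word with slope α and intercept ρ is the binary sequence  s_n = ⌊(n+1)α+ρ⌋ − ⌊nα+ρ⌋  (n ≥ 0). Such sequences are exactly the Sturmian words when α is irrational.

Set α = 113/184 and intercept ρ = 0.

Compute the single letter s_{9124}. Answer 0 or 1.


(n+1)α + ρ = (9125·113) / 184 = 1031125/184
nα + ρ     = (9124·113) / 184 = 1031012/184
⌊1031125/184⌋ = 5603,  ⌊1031012/184⌋ = 5603
s_{9124} = 5603 − 5603 = 0

0


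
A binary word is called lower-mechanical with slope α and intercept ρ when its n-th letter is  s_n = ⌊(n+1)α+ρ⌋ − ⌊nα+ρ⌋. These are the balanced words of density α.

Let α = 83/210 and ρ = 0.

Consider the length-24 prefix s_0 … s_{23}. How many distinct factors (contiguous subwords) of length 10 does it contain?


6

t_n = ⌊(n·83)/210⌋ for n = 0 … 24:
  n=0…9: ⌊0/210⌋=0 ⌊83/210⌋=0 ⌊166/210⌋=0 ⌊249/210⌋=1 ⌊332/210⌋=1 ⌊415/210⌋=1 ⌊498/210⌋=2 ⌊581/210⌋=2 ⌊664/210⌋=3 ⌊747/210⌋=3
  n=10…19: ⌊830/210⌋=3 ⌊913/210⌋=4 ⌊996/210⌋=4 ⌊1079/210⌋=5 ⌊1162/210⌋=5 ⌊1245/210⌋=5 ⌊1328/210⌋=6 ⌊1411/210⌋=6 ⌊1494/210⌋=7 ⌊1577/210⌋=7
  n=20…24: ⌊1660/210⌋=7 ⌊1743/210⌋=8 ⌊1826/210⌋=8 ⌊1909/210⌋=9 ⌊1992/210⌋=9
s_n = t_(n+1) − t_n for n = 0 … 23 gives
prefix = 001001010010100101001010
slide a length-10 window over [0..9] … [14..23] (15 windows); first occurrence of each distinct factor:
  [  0..  9] 0010010100
  [  1.. 10] 0100101001
  [  2.. 11] 1001010010
  [  3.. 12] 0010100101
  [  4.. 13] 0101001010
  [  5.. 14] 1010010100
  (the other 9 windows repeat one of these)
distinct factors: {0010010100, 0010100101, 0100101001, 0101001010, 1001010010, 1010010100}
count = 6  (Sturmian bound for length 10 is 11)


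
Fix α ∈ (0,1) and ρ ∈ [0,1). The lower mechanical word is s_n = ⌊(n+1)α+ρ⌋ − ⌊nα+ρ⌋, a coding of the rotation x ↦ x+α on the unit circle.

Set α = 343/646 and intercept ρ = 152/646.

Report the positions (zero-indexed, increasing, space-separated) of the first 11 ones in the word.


1 3 5 7 8 10 12 14 16 18 20

n=0: ⌊495/646⌋−⌊152/646⌋ = 0−0 = 0
n=1: ⌊838/646⌋−⌊495/646⌋ = 1−0 = 1  ← one
n=2: ⌊1181/646⌋−⌊838/646⌋ = 1−1 = 0
n=3: ⌊1524/646⌋−⌊1181/646⌋ = 2−1 = 1  ← one
n=4: ⌊1867/646⌋−⌊1524/646⌋ = 2−2 = 0
n=5: ⌊2210/646⌋−⌊1867/646⌋ = 3−2 = 1  ← one
n=6: ⌊2553/646⌋−⌊2210/646⌋ = 3−3 = 0
n=7: ⌊2896/646⌋−⌊2553/646⌋ = 4−3 = 1  ← one
n=8: ⌊3239/646⌋−⌊2896/646⌋ = 5−4 = 1  ← one
n=9: ⌊3582/646⌋−⌊3239/646⌋ = 5−5 = 0
n=10: ⌊3925/646⌋−⌊3582/646⌋ = 6−5 = 1  ← one
n=11: ⌊4268/646⌋−⌊3925/646⌋ = 6−6 = 0
n=12: ⌊4611/646⌋−⌊4268/646⌋ = 7−6 = 1  ← one
n=13: ⌊4954/646⌋−⌊4611/646⌋ = 7−7 = 0
n=14: ⌊5297/646⌋−⌊4954/646⌋ = 8−7 = 1  ← one
n=15: ⌊5640/646⌋−⌊5297/646⌋ = 8−8 = 0
n=16: ⌊5983/646⌋−⌊5640/646⌋ = 9−8 = 1  ← one
n=17: ⌊6326/646⌋−⌊5983/646⌋ = 9−9 = 0
n=18: ⌊6669/646⌋−⌊6326/646⌋ = 10−9 = 1  ← one
n=19: ⌊7012/646⌋−⌊6669/646⌋ = 10−10 = 0
n=20: ⌊7355/646⌋−⌊7012/646⌋ = 11−10 = 1  ← one
positions of the first 11 ones: 1 3 5 7 8 10 12 14 16 18 20


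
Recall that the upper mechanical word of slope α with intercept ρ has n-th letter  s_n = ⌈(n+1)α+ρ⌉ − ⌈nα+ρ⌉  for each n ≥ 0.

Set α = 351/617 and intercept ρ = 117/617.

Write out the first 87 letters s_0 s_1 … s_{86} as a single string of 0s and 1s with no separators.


n=0: ⌈(1·351+117)/617⌉ − ⌈(0·351+117)/617⌉ = ⌈468/617⌉ − ⌈117/617⌉ = 1 − 1 = 0
n=1: ⌈(2·351+117)/617⌉ − ⌈(1·351+117)/617⌉ = ⌈819/617⌉ − ⌈468/617⌉ = 2 − 1 = 1
n=2: ⌈(3·351+117)/617⌉ − ⌈(2·351+117)/617⌉ = ⌈1170/617⌉ − ⌈819/617⌉ = 2 − 2 = 0
n=3: ⌈(4·351+117)/617⌉ − ⌈(3·351+117)/617⌉ = ⌈1521/617⌉ − ⌈1170/617⌉ = 3 − 2 = 1
n=4: ⌈(5·351+117)/617⌉ − ⌈(4·351+117)/617⌉ = ⌈1872/617⌉ − ⌈1521/617⌉ = 4 − 3 = 1
n=5: ⌈(6·351+117)/617⌉ − ⌈(5·351+117)/617⌉ = ⌈2223/617⌉ − ⌈1872/617⌉ = 4 − 4 = 0
n=6: ⌈(7·351+117)/617⌉ − ⌈(6·351+117)/617⌉ = ⌈2574/617⌉ − ⌈2223/617⌉ = 5 − 4 = 1
n=7: ⌈(8·351+117)/617⌉ − ⌈(7·351+117)/617⌉ = ⌈2925/617⌉ − ⌈2574/617⌉ = 5 − 5 = 0
n=8: ⌈(9·351+117)/617⌉ − ⌈(8·351+117)/617⌉ = ⌈3276/617⌉ − ⌈2925/617⌉ = 6 − 5 = 1
n=9: ⌈(10·351+117)/617⌉ − ⌈(9·351+117)/617⌉ = ⌈3627/617⌉ − ⌈3276/617⌉ = 6 − 6 = 0
n=10: ⌈(11·351+117)/617⌉ − ⌈(10·351+117)/617⌉ = ⌈3978/617⌉ − ⌈3627/617⌉ = 7 − 6 = 1
n=11: ⌈(12·351+117)/617⌉ − ⌈(11·351+117)/617⌉ = ⌈4329/617⌉ − ⌈3978/617⌉ = 8 − 7 = 1
n=12: ⌈(13·351+117)/617⌉ − ⌈(12·351+117)/617⌉ = ⌈4680/617⌉ − ⌈4329/617⌉ = 8 − 8 = 0
n=13: ⌈(14·351+117)/617⌉ − ⌈(13·351+117)/617⌉ = ⌈5031/617⌉ − ⌈4680/617⌉ = 9 − 8 = 1
n=14: ⌈(15·351+117)/617⌉ − ⌈(14·351+117)/617⌉ = ⌈5382/617⌉ − ⌈5031/617⌉ = 9 − 9 = 0
n=15: ⌈(16·351+117)/617⌉ − ⌈(15·351+117)/617⌉ = ⌈5733/617⌉ − ⌈5382/617⌉ = 10 − 9 = 1
n=16: ⌈(17·351+117)/617⌉ − ⌈(16·351+117)/617⌉ = ⌈6084/617⌉ − ⌈5733/617⌉ = 10 − 10 = 0
n=17: ⌈(18·351+117)/617⌉ − ⌈(17·351+117)/617⌉ = ⌈6435/617⌉ − ⌈6084/617⌉ = 11 − 10 = 1
n=18: ⌈(19·351+117)/617⌉ − ⌈(18·351+117)/617⌉ = ⌈6786/617⌉ − ⌈6435/617⌉ = 11 − 11 = 0
n=19: ⌈(20·351+117)/617⌉ − ⌈(19·351+117)/617⌉ = ⌈7137/617⌉ − ⌈6786/617⌉ = 12 − 11 = 1
n=20: ⌈(21·351+117)/617⌉ − ⌈(20·351+117)/617⌉ = ⌈7488/617⌉ − ⌈7137/617⌉ = 13 − 12 = 1
n=21: ⌈(22·351+117)/617⌉ − ⌈(21·351+117)/617⌉ = ⌈7839/617⌉ − ⌈7488/617⌉ = 13 − 13 = 0
n=22: ⌈(23·351+117)/617⌉ − ⌈(22·351+117)/617⌉ = ⌈8190/617⌉ − ⌈7839/617⌉ = 14 − 13 = 1
n=23: ⌈(24·351+117)/617⌉ − ⌈(23·351+117)/617⌉ = ⌈8541/617⌉ − ⌈8190/617⌉ = 14 − 14 = 0
n=24: ⌈(25·351+117)/617⌉ − ⌈(24·351+117)/617⌉ = ⌈8892/617⌉ − ⌈8541/617⌉ = 15 − 14 = 1
n=25: ⌈(26·351+117)/617⌉ − ⌈(25·351+117)/617⌉ = ⌈9243/617⌉ − ⌈8892/617⌉ = 15 − 15 = 0
n=26: ⌈(27·351+117)/617⌉ − ⌈(26·351+117)/617⌉ = ⌈9594/617⌉ − ⌈9243/617⌉ = 16 − 15 = 1
n=27: ⌈(28·351+117)/617⌉ − ⌈(27·351+117)/617⌉ = ⌈9945/617⌉ − ⌈9594/617⌉ = 17 − 16 = 1
n=28: ⌈(29·351+117)/617⌉ − ⌈(28·351+117)/617⌉ = ⌈10296/617⌉ − ⌈9945/617⌉ = 17 − 17 = 0
n=29: ⌈(30·351+117)/617⌉ − ⌈(29·351+117)/617⌉ = ⌈10647/617⌉ − ⌈10296/617⌉ = 18 − 17 = 1
n=30: ⌈(31·351+117)/617⌉ − ⌈(30·351+117)/617⌉ = ⌈10998/617⌉ − ⌈10647/617⌉ = 18 − 18 = 0
n=31: ⌈(32·351+117)/617⌉ − ⌈(31·351+117)/617⌉ = ⌈11349/617⌉ − ⌈10998/617⌉ = 19 − 18 = 1
n=32: ⌈(33·351+117)/617⌉ − ⌈(32·351+117)/617⌉ = ⌈11700/617⌉ − ⌈11349/617⌉ = 19 − 19 = 0
n=33: ⌈(34·351+117)/617⌉ − ⌈(33·351+117)/617⌉ = ⌈12051/617⌉ − ⌈11700/617⌉ = 20 − 19 = 1
n=34: ⌈(35·351+117)/617⌉ − ⌈(34·351+117)/617⌉ = ⌈12402/617⌉ − ⌈12051/617⌉ = 21 − 20 = 1
n=35: ⌈(36·351+117)/617⌉ − ⌈(35·351+117)/617⌉ = ⌈12753/617⌉ − ⌈12402/617⌉ = 21 − 21 = 0
n=36: ⌈(37·351+117)/617⌉ − ⌈(36·351+117)/617⌉ = ⌈13104/617⌉ − ⌈12753/617⌉ = 22 − 21 = 1
n=37: ⌈(38·351+117)/617⌉ − ⌈(37·351+117)/617⌉ = ⌈13455/617⌉ − ⌈13104/617⌉ = 22 − 22 = 0
n=38: ⌈(39·351+117)/617⌉ − ⌈(38·351+117)/617⌉ = ⌈13806/617⌉ − ⌈13455/617⌉ = 23 − 22 = 1
n=39: ⌈(40·351+117)/617⌉ − ⌈(39·351+117)/617⌉ = ⌈14157/617⌉ − ⌈13806/617⌉ = 23 − 23 = 0
n=40: ⌈(41·351+117)/617⌉ − ⌈(40·351+117)/617⌉ = ⌈14508/617⌉ − ⌈14157/617⌉ = 24 − 23 = 1
n=41: ⌈(42·351+117)/617⌉ − ⌈(41·351+117)/617⌉ = ⌈14859/617⌉ − ⌈14508/617⌉ = 25 − 24 = 1
n=42: ⌈(43·351+117)/617⌉ − ⌈(42·351+117)/617⌉ = ⌈15210/617⌉ − ⌈14859/617⌉ = 25 − 25 = 0
n=43: ⌈(44·351+117)/617⌉ − ⌈(43·351+117)/617⌉ = ⌈15561/617⌉ − ⌈15210/617⌉ = 26 − 25 = 1
n=44: ⌈(45·351+117)/617⌉ − ⌈(44·351+117)/617⌉ = ⌈15912/617⌉ − ⌈15561/617⌉ = 26 − 26 = 0
n=45: ⌈(46·351+117)/617⌉ − ⌈(45·351+117)/617⌉ = ⌈16263/617⌉ − ⌈15912/617⌉ = 27 − 26 = 1
n=46: ⌈(47·351+117)/617⌉ − ⌈(46·351+117)/617⌉ = ⌈16614/617⌉ − ⌈16263/617⌉ = 27 − 27 = 0
n=47: ⌈(48·351+117)/617⌉ − ⌈(47·351+117)/617⌉ = ⌈16965/617⌉ − ⌈16614/617⌉ = 28 − 27 = 1
n=48: ⌈(49·351+117)/617⌉ − ⌈(48·351+117)/617⌉ = ⌈17316/617⌉ − ⌈16965/617⌉ = 29 − 28 = 1
n=49: ⌈(50·351+117)/617⌉ − ⌈(49·351+117)/617⌉ = ⌈17667/617⌉ − ⌈17316/617⌉ = 29 − 29 = 0
n=50: ⌈(51·351+117)/617⌉ − ⌈(50·351+117)/617⌉ = ⌈18018/617⌉ − ⌈17667/617⌉ = 30 − 29 = 1
n=51: ⌈(52·351+117)/617⌉ − ⌈(51·351+117)/617⌉ = ⌈18369/617⌉ − ⌈18018/617⌉ = 30 − 30 = 0
n=52: ⌈(53·351+117)/617⌉ − ⌈(52·351+117)/617⌉ = ⌈18720/617⌉ − ⌈18369/617⌉ = 31 − 30 = 1
n=53: ⌈(54·351+117)/617⌉ − ⌈(53·351+117)/617⌉ = ⌈19071/617⌉ − ⌈18720/617⌉ = 31 − 31 = 0
n=54: ⌈(55·351+117)/617⌉ − ⌈(54·351+117)/617⌉ = ⌈19422/617⌉ − ⌈19071/617⌉ = 32 − 31 = 1
n=55: ⌈(56·351+117)/617⌉ − ⌈(55·351+117)/617⌉ = ⌈19773/617⌉ − ⌈19422/617⌉ = 33 − 32 = 1
n=56: ⌈(57·351+117)/617⌉ − ⌈(56·351+117)/617⌉ = ⌈20124/617⌉ − ⌈19773/617⌉ = 33 − 33 = 0
n=57: ⌈(58·351+117)/617⌉ − ⌈(57·351+117)/617⌉ = ⌈20475/617⌉ − ⌈20124/617⌉ = 34 − 33 = 1
n=58: ⌈(59·351+117)/617⌉ − ⌈(58·351+117)/617⌉ = ⌈20826/617⌉ − ⌈20475/617⌉ = 34 − 34 = 0
n=59: ⌈(60·351+117)/617⌉ − ⌈(59·351+117)/617⌉ = ⌈21177/617⌉ − ⌈20826/617⌉ = 35 − 34 = 1
n=60: ⌈(61·351+117)/617⌉ − ⌈(60·351+117)/617⌉ = ⌈21528/617⌉ − ⌈21177/617⌉ = 35 − 35 = 0
n=61: ⌈(62·351+117)/617⌉ − ⌈(61·351+117)/617⌉ = ⌈21879/617⌉ − ⌈21528/617⌉ = 36 − 35 = 1
n=62: ⌈(63·351+117)/617⌉ − ⌈(62·351+117)/617⌉ = ⌈22230/617⌉ − ⌈21879/617⌉ = 37 − 36 = 1
n=63: ⌈(64·351+117)/617⌉ − ⌈(63·351+117)/617⌉ = ⌈22581/617⌉ − ⌈22230/617⌉ = 37 − 37 = 0
n=64: ⌈(65·351+117)/617⌉ − ⌈(64·351+117)/617⌉ = ⌈22932/617⌉ − ⌈22581/617⌉ = 38 − 37 = 1
n=65: ⌈(66·351+117)/617⌉ − ⌈(65·351+117)/617⌉ = ⌈23283/617⌉ − ⌈22932/617⌉ = 38 − 38 = 0
n=66: ⌈(67·351+117)/617⌉ − ⌈(66·351+117)/617⌉ = ⌈23634/617⌉ − ⌈23283/617⌉ = 39 − 38 = 1
n=67: ⌈(68·351+117)/617⌉ − ⌈(67·351+117)/617⌉ = ⌈23985/617⌉ − ⌈23634/617⌉ = 39 − 39 = 0
n=68: ⌈(69·351+117)/617⌉ − ⌈(68·351+117)/617⌉ = ⌈24336/617⌉ − ⌈23985/617⌉ = 40 − 39 = 1
n=69: ⌈(70·351+117)/617⌉ − ⌈(69·351+117)/617⌉ = ⌈24687/617⌉ − ⌈24336/617⌉ = 41 − 40 = 1
n=70: ⌈(71·351+117)/617⌉ − ⌈(70·351+117)/617⌉ = ⌈25038/617⌉ − ⌈24687/617⌉ = 41 − 41 = 0
n=71: ⌈(72·351+117)/617⌉ − ⌈(71·351+117)/617⌉ = ⌈25389/617⌉ − ⌈25038/617⌉ = 42 − 41 = 1
n=72: ⌈(73·351+117)/617⌉ − ⌈(72·351+117)/617⌉ = ⌈25740/617⌉ − ⌈25389/617⌉ = 42 − 42 = 0
n=73: ⌈(74·351+117)/617⌉ − ⌈(73·351+117)/617⌉ = ⌈26091/617⌉ − ⌈25740/617⌉ = 43 − 42 = 1
n=74: ⌈(75·351+117)/617⌉ − ⌈(74·351+117)/617⌉ = ⌈26442/617⌉ − ⌈26091/617⌉ = 43 − 43 = 0
n=75: ⌈(76·351+117)/617⌉ − ⌈(75·351+117)/617⌉ = ⌈26793/617⌉ − ⌈26442/617⌉ = 44 − 43 = 1
n=76: ⌈(77·351+117)/617⌉ − ⌈(76·351+117)/617⌉ = ⌈27144/617⌉ − ⌈26793/617⌉ = 44 − 44 = 0
n=77: ⌈(78·351+117)/617⌉ − ⌈(77·351+117)/617⌉ = ⌈27495/617⌉ − ⌈27144/617⌉ = 45 − 44 = 1
n=78: ⌈(79·351+117)/617⌉ − ⌈(78·351+117)/617⌉ = ⌈27846/617⌉ − ⌈27495/617⌉ = 46 − 45 = 1
n=79: ⌈(80·351+117)/617⌉ − ⌈(79·351+117)/617⌉ = ⌈28197/617⌉ − ⌈27846/617⌉ = 46 − 46 = 0
n=80: ⌈(81·351+117)/617⌉ − ⌈(80·351+117)/617⌉ = ⌈28548/617⌉ − ⌈28197/617⌉ = 47 − 46 = 1
n=81: ⌈(82·351+117)/617⌉ − ⌈(81·351+117)/617⌉ = ⌈28899/617⌉ − ⌈28548/617⌉ = 47 − 47 = 0
n=82: ⌈(83·351+117)/617⌉ − ⌈(82·351+117)/617⌉ = ⌈29250/617⌉ − ⌈28899/617⌉ = 48 − 47 = 1
n=83: ⌈(84·351+117)/617⌉ − ⌈(83·351+117)/617⌉ = ⌈29601/617⌉ − ⌈29250/617⌉ = 48 − 48 = 0
n=84: ⌈(85·351+117)/617⌉ − ⌈(84·351+117)/617⌉ = ⌈29952/617⌉ − ⌈29601/617⌉ = 49 − 48 = 1
n=85: ⌈(86·351+117)/617⌉ − ⌈(85·351+117)/617⌉ = ⌈30303/617⌉ − ⌈29952/617⌉ = 50 − 49 = 1
n=86: ⌈(87·351+117)/617⌉ − ⌈(86·351+117)/617⌉ = ⌈30654/617⌉ − ⌈30303/617⌉ = 50 − 50 = 0

010110101011010101011010101101010110101011010101101010110101011010101101010101101010110


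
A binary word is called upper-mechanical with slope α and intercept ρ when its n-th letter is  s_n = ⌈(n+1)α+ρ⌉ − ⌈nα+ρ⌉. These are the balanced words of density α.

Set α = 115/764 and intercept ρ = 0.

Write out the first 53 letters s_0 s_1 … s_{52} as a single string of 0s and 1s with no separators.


10000010000001000001000000100000010000010000001000000

n=0: ⌈(1·115)/764⌉ − ⌈(0·115)/764⌉ = ⌈115/764⌉ − ⌈0/764⌉ = 1 − 0 = 1
n=1: ⌈(2·115)/764⌉ − ⌈(1·115)/764⌉ = ⌈230/764⌉ − ⌈115/764⌉ = 1 − 1 = 0
n=2: ⌈(3·115)/764⌉ − ⌈(2·115)/764⌉ = ⌈345/764⌉ − ⌈230/764⌉ = 1 − 1 = 0
n=3: ⌈(4·115)/764⌉ − ⌈(3·115)/764⌉ = ⌈460/764⌉ − ⌈345/764⌉ = 1 − 1 = 0
n=4: ⌈(5·115)/764⌉ − ⌈(4·115)/764⌉ = ⌈575/764⌉ − ⌈460/764⌉ = 1 − 1 = 0
n=5: ⌈(6·115)/764⌉ − ⌈(5·115)/764⌉ = ⌈690/764⌉ − ⌈575/764⌉ = 1 − 1 = 0
n=6: ⌈(7·115)/764⌉ − ⌈(6·115)/764⌉ = ⌈805/764⌉ − ⌈690/764⌉ = 2 − 1 = 1
n=7: ⌈(8·115)/764⌉ − ⌈(7·115)/764⌉ = ⌈920/764⌉ − ⌈805/764⌉ = 2 − 2 = 0
n=8: ⌈(9·115)/764⌉ − ⌈(8·115)/764⌉ = ⌈1035/764⌉ − ⌈920/764⌉ = 2 − 2 = 0
n=9: ⌈(10·115)/764⌉ − ⌈(9·115)/764⌉ = ⌈1150/764⌉ − ⌈1035/764⌉ = 2 − 2 = 0
n=10: ⌈(11·115)/764⌉ − ⌈(10·115)/764⌉ = ⌈1265/764⌉ − ⌈1150/764⌉ = 2 − 2 = 0
n=11: ⌈(12·115)/764⌉ − ⌈(11·115)/764⌉ = ⌈1380/764⌉ − ⌈1265/764⌉ = 2 − 2 = 0
n=12: ⌈(13·115)/764⌉ − ⌈(12·115)/764⌉ = ⌈1495/764⌉ − ⌈1380/764⌉ = 2 − 2 = 0
n=13: ⌈(14·115)/764⌉ − ⌈(13·115)/764⌉ = ⌈1610/764⌉ − ⌈1495/764⌉ = 3 − 2 = 1
n=14: ⌈(15·115)/764⌉ − ⌈(14·115)/764⌉ = ⌈1725/764⌉ − ⌈1610/764⌉ = 3 − 3 = 0
n=15: ⌈(16·115)/764⌉ − ⌈(15·115)/764⌉ = ⌈1840/764⌉ − ⌈1725/764⌉ = 3 − 3 = 0
n=16: ⌈(17·115)/764⌉ − ⌈(16·115)/764⌉ = ⌈1955/764⌉ − ⌈1840/764⌉ = 3 − 3 = 0
n=17: ⌈(18·115)/764⌉ − ⌈(17·115)/764⌉ = ⌈2070/764⌉ − ⌈1955/764⌉ = 3 − 3 = 0
n=18: ⌈(19·115)/764⌉ − ⌈(18·115)/764⌉ = ⌈2185/764⌉ − ⌈2070/764⌉ = 3 − 3 = 0
n=19: ⌈(20·115)/764⌉ − ⌈(19·115)/764⌉ = ⌈2300/764⌉ − ⌈2185/764⌉ = 4 − 3 = 1
n=20: ⌈(21·115)/764⌉ − ⌈(20·115)/764⌉ = ⌈2415/764⌉ − ⌈2300/764⌉ = 4 − 4 = 0
n=21: ⌈(22·115)/764⌉ − ⌈(21·115)/764⌉ = ⌈2530/764⌉ − ⌈2415/764⌉ = 4 − 4 = 0
n=22: ⌈(23·115)/764⌉ − ⌈(22·115)/764⌉ = ⌈2645/764⌉ − ⌈2530/764⌉ = 4 − 4 = 0
n=23: ⌈(24·115)/764⌉ − ⌈(23·115)/764⌉ = ⌈2760/764⌉ − ⌈2645/764⌉ = 4 − 4 = 0
n=24: ⌈(25·115)/764⌉ − ⌈(24·115)/764⌉ = ⌈2875/764⌉ − ⌈2760/764⌉ = 4 − 4 = 0
n=25: ⌈(26·115)/764⌉ − ⌈(25·115)/764⌉ = ⌈2990/764⌉ − ⌈2875/764⌉ = 4 − 4 = 0
n=26: ⌈(27·115)/764⌉ − ⌈(26·115)/764⌉ = ⌈3105/764⌉ − ⌈2990/764⌉ = 5 − 4 = 1
n=27: ⌈(28·115)/764⌉ − ⌈(27·115)/764⌉ = ⌈3220/764⌉ − ⌈3105/764⌉ = 5 − 5 = 0
n=28: ⌈(29·115)/764⌉ − ⌈(28·115)/764⌉ = ⌈3335/764⌉ − ⌈3220/764⌉ = 5 − 5 = 0
n=29: ⌈(30·115)/764⌉ − ⌈(29·115)/764⌉ = ⌈3450/764⌉ − ⌈3335/764⌉ = 5 − 5 = 0
n=30: ⌈(31·115)/764⌉ − ⌈(30·115)/764⌉ = ⌈3565/764⌉ − ⌈3450/764⌉ = 5 − 5 = 0
n=31: ⌈(32·115)/764⌉ − ⌈(31·115)/764⌉ = ⌈3680/764⌉ − ⌈3565/764⌉ = 5 − 5 = 0
n=32: ⌈(33·115)/764⌉ − ⌈(32·115)/764⌉ = ⌈3795/764⌉ − ⌈3680/764⌉ = 5 − 5 = 0
n=33: ⌈(34·115)/764⌉ − ⌈(33·115)/764⌉ = ⌈3910/764⌉ − ⌈3795/764⌉ = 6 − 5 = 1
n=34: ⌈(35·115)/764⌉ − ⌈(34·115)/764⌉ = ⌈4025/764⌉ − ⌈3910/764⌉ = 6 − 6 = 0
n=35: ⌈(36·115)/764⌉ − ⌈(35·115)/764⌉ = ⌈4140/764⌉ − ⌈4025/764⌉ = 6 − 6 = 0
n=36: ⌈(37·115)/764⌉ − ⌈(36·115)/764⌉ = ⌈4255/764⌉ − ⌈4140/764⌉ = 6 − 6 = 0
n=37: ⌈(38·115)/764⌉ − ⌈(37·115)/764⌉ = ⌈4370/764⌉ − ⌈4255/764⌉ = 6 − 6 = 0
n=38: ⌈(39·115)/764⌉ − ⌈(38·115)/764⌉ = ⌈4485/764⌉ − ⌈4370/764⌉ = 6 − 6 = 0
n=39: ⌈(40·115)/764⌉ − ⌈(39·115)/764⌉ = ⌈4600/764⌉ − ⌈4485/764⌉ = 7 − 6 = 1
n=40: ⌈(41·115)/764⌉ − ⌈(40·115)/764⌉ = ⌈4715/764⌉ − ⌈4600/764⌉ = 7 − 7 = 0
n=41: ⌈(42·115)/764⌉ − ⌈(41·115)/764⌉ = ⌈4830/764⌉ − ⌈4715/764⌉ = 7 − 7 = 0
n=42: ⌈(43·115)/764⌉ − ⌈(42·115)/764⌉ = ⌈4945/764⌉ − ⌈4830/764⌉ = 7 − 7 = 0
n=43: ⌈(44·115)/764⌉ − ⌈(43·115)/764⌉ = ⌈5060/764⌉ − ⌈4945/764⌉ = 7 − 7 = 0
n=44: ⌈(45·115)/764⌉ − ⌈(44·115)/764⌉ = ⌈5175/764⌉ − ⌈5060/764⌉ = 7 − 7 = 0
n=45: ⌈(46·115)/764⌉ − ⌈(45·115)/764⌉ = ⌈5290/764⌉ − ⌈5175/764⌉ = 7 − 7 = 0
n=46: ⌈(47·115)/764⌉ − ⌈(46·115)/764⌉ = ⌈5405/764⌉ − ⌈5290/764⌉ = 8 − 7 = 1
n=47: ⌈(48·115)/764⌉ − ⌈(47·115)/764⌉ = ⌈5520/764⌉ − ⌈5405/764⌉ = 8 − 8 = 0
n=48: ⌈(49·115)/764⌉ − ⌈(48·115)/764⌉ = ⌈5635/764⌉ − ⌈5520/764⌉ = 8 − 8 = 0
n=49: ⌈(50·115)/764⌉ − ⌈(49·115)/764⌉ = ⌈5750/764⌉ − ⌈5635/764⌉ = 8 − 8 = 0
n=50: ⌈(51·115)/764⌉ − ⌈(50·115)/764⌉ = ⌈5865/764⌉ − ⌈5750/764⌉ = 8 − 8 = 0
n=51: ⌈(52·115)/764⌉ − ⌈(51·115)/764⌉ = ⌈5980/764⌉ − ⌈5865/764⌉ = 8 − 8 = 0
n=52: ⌈(53·115)/764⌉ − ⌈(52·115)/764⌉ = ⌈6095/764⌉ − ⌈5980/764⌉ = 8 − 8 = 0
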